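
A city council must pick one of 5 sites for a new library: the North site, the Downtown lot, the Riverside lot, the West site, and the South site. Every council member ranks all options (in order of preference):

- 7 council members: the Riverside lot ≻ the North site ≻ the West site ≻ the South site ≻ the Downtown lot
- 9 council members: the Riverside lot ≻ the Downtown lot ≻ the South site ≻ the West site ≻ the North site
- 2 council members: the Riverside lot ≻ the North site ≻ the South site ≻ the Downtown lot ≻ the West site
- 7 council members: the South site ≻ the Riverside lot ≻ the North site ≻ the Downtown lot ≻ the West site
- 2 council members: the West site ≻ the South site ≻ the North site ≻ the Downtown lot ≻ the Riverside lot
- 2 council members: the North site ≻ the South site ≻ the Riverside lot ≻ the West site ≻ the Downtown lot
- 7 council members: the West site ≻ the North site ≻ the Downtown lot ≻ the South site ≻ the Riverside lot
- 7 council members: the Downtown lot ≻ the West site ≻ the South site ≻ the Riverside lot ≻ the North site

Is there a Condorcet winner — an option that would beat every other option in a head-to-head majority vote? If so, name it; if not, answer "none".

Checking pairwise contests:
the Riverside lot beats the North site 32–11.
the North site beats the Downtown lot 27–16.
the South site beats the Riverside lot 25–18.
the Downtown lot beats the West site 25–18.
the Downtown lot beats the South site 23–20.
Every option loses at least one head-to-head, so there is no Condorcet winner.

none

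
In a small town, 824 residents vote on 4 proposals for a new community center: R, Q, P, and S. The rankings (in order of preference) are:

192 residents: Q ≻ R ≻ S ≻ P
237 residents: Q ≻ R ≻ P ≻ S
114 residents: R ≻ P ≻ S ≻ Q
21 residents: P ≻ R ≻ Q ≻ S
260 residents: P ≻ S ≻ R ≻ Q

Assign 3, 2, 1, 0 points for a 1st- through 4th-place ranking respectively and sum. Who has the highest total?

R: 192·2 + 237·2 + 114·3 + 21·2 + 260·1 = 1502
Q: 192·3 + 237·3 + 114·0 + 21·1 + 260·0 = 1308
P: 192·0 + 237·1 + 114·2 + 21·3 + 260·3 = 1308
S: 192·1 + 237·0 + 114·1 + 21·0 + 260·2 = 826
R has the highest Borda score (1502).

R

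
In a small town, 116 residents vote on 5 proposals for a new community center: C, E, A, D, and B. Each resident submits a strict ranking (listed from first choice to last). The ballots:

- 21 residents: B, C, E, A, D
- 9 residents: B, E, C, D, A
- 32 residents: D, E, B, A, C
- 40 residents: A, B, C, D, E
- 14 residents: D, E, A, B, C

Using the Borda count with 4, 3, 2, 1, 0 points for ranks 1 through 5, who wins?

B

C: 21·3 + 9·2 + 32·0 + 40·2 + 14·0 = 161
E: 21·2 + 9·3 + 32·3 + 40·0 + 14·3 = 207
A: 21·1 + 9·0 + 32·1 + 40·4 + 14·2 = 241
D: 21·0 + 9·1 + 32·4 + 40·1 + 14·4 = 233
B: 21·4 + 9·4 + 32·2 + 40·3 + 14·1 = 318
B has the highest Borda score (318).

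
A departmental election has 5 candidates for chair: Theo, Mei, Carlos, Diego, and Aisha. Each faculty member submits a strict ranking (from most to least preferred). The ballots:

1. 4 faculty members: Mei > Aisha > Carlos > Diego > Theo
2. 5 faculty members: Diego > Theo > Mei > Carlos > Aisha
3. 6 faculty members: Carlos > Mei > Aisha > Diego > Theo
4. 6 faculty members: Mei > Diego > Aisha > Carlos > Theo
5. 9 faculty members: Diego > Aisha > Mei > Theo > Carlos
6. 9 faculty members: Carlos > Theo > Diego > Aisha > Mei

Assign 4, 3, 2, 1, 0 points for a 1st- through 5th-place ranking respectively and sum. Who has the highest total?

Diego

Theo: 4·0 + 5·3 + 6·0 + 6·0 + 9·1 + 9·3 = 51
Mei: 4·4 + 5·2 + 6·3 + 6·4 + 9·2 + 9·0 = 86
Carlos: 4·2 + 5·1 + 6·4 + 6·1 + 9·0 + 9·4 = 79
Diego: 4·1 + 5·4 + 6·1 + 6·3 + 9·4 + 9·2 = 102
Aisha: 4·3 + 5·0 + 6·2 + 6·2 + 9·3 + 9·1 = 72
Diego has the highest Borda score (102).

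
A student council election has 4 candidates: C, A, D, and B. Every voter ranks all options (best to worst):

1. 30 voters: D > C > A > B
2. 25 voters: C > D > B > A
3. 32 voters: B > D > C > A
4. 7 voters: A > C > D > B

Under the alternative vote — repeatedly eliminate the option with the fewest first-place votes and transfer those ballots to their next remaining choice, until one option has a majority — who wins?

C

Round 1: C 25, A 7, D 30, B 32. Eliminate A.
Round 2: C 32, D 30, B 32. Eliminate D.
Round 3: C 62, B 32. C has a majority.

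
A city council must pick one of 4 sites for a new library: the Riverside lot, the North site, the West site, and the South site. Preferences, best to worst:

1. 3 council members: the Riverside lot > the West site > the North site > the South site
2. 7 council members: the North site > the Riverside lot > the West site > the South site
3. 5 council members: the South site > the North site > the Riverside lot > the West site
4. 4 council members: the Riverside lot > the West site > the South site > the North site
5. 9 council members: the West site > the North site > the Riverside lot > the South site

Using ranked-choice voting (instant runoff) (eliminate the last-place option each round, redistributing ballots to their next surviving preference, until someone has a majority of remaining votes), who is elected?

Round 1: the Riverside lot 7, the North site 7, the West site 9, the South site 5. Eliminate the South site.
Round 2: the Riverside lot 7, the North site 12, the West site 9. Eliminate the Riverside lot.
Round 3: the North site 12, the West site 16. The West site has a majority.

the West site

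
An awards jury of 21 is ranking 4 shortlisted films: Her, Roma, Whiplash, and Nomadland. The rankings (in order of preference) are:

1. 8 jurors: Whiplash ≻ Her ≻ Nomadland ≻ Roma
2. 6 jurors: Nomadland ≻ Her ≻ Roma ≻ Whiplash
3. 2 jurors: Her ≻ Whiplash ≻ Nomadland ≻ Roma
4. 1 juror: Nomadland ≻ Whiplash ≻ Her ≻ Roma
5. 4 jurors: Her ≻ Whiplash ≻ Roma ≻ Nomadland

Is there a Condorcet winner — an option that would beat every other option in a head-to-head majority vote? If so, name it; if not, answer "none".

Her

Her vs Roma: 21–0 for Her.
Her vs Whiplash: 12–9 for Her.
Her vs Nomadland: 14–7 for Her.
Her beats every other option head-to-head.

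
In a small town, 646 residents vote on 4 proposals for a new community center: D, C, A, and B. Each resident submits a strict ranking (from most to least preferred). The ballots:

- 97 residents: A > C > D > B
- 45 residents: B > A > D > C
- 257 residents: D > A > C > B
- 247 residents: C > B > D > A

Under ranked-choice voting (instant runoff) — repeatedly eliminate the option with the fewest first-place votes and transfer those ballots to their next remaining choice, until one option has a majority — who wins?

C

Round 1: D 257, C 247, A 97, B 45. Eliminate B.
Round 2: D 257, C 247, A 142. Eliminate A.
Round 3: D 302, C 344. C has a majority.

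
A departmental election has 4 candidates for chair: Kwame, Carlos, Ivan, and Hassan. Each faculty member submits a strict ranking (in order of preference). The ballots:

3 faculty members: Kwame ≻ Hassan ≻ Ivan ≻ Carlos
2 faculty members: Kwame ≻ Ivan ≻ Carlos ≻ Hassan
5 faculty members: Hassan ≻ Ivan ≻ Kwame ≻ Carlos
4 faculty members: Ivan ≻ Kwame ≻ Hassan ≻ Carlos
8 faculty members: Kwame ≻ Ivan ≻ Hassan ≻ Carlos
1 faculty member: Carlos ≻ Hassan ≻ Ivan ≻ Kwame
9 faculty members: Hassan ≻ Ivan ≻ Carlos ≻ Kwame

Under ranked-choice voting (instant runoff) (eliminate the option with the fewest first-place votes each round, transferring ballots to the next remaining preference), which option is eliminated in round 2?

Round 1: Kwame 13, Carlos 1, Ivan 4, Hassan 14. Eliminate Carlos.
Round 2: Kwame 13, Ivan 4, Hassan 15. Eliminate Ivan.

Ivan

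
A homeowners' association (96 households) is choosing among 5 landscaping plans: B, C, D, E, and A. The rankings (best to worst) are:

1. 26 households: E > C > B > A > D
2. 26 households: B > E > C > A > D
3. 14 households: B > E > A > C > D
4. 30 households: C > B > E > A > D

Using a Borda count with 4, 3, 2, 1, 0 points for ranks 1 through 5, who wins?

B

B: 26·2 + 26·4 + 14·4 + 30·3 = 302
C: 26·3 + 26·2 + 14·1 + 30·4 = 264
D: 26·0 + 26·0 + 14·0 + 30·0 = 0
E: 26·4 + 26·3 + 14·3 + 30·2 = 284
A: 26·1 + 26·1 + 14·2 + 30·1 = 110
B has the highest Borda score (302).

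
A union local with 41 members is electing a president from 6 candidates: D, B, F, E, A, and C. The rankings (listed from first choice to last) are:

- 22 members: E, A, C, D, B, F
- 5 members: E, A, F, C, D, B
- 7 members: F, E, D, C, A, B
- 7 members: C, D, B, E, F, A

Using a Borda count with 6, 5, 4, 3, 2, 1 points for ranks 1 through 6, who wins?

E

D: 22·3 + 5·2 + 7·4 + 7·5 = 139
B: 22·2 + 5·1 + 7·1 + 7·4 = 84
F: 22·1 + 5·4 + 7·6 + 7·2 = 98
E: 22·6 + 5·6 + 7·5 + 7·3 = 218
A: 22·5 + 5·5 + 7·2 + 7·1 = 156
C: 22·4 + 5·3 + 7·3 + 7·6 = 166
E has the highest Borda score (218).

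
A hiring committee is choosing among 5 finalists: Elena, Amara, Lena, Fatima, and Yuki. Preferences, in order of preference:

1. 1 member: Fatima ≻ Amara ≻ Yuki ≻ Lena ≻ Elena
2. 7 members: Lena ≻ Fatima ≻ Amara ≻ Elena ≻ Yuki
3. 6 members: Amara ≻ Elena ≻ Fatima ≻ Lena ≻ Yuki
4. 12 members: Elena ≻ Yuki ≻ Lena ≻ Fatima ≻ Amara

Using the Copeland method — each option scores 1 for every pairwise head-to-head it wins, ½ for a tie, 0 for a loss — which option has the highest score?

Elena: beats Lena, Fatima, and Yuki; loses to Amara → score 3.
Amara: beats Elena and Yuki; loses to Lena and Fatima → score 2.
Lena: beats Amara and Fatima; ties Yuki; loses to Elena → score 2.5.
Fatima: beats Amara and Yuki; loses to Elena and Lena → score 2.
Yuki: ties Lena; loses to Elena, Amara, and Fatima → score 0.5.
Elena has the best pairwise record.

Elena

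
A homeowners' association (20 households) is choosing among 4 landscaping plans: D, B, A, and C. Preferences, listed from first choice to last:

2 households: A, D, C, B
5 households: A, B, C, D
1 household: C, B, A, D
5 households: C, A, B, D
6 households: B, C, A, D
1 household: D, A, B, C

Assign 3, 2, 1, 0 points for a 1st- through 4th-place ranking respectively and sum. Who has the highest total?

A

D: 2·2 + 5·0 + 1·0 + 5·0 + 6·0 + 1·3 = 7
B: 2·0 + 5·2 + 1·2 + 5·1 + 6·3 + 1·1 = 36
A: 2·3 + 5·3 + 1·1 + 5·2 + 6·1 + 1·2 = 40
C: 2·1 + 5·1 + 1·3 + 5·3 + 6·2 + 1·0 = 37
A has the highest Borda score (40).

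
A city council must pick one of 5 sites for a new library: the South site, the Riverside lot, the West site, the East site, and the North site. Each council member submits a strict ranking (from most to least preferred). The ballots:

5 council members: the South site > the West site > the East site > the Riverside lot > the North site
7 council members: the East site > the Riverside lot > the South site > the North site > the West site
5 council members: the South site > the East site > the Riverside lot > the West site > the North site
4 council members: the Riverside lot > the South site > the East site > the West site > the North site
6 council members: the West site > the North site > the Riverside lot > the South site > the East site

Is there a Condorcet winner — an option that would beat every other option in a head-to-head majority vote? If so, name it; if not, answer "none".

none

Checking pairwise contests:
the Riverside lot beats the South site 17–10.
the East site beats the Riverside lot 17–10.
the South site beats the West site 21–6.
the South site beats the East site 20–7.
the South site beats the North site 21–6.
Every option loses at least one head-to-head, so there is no Condorcet winner.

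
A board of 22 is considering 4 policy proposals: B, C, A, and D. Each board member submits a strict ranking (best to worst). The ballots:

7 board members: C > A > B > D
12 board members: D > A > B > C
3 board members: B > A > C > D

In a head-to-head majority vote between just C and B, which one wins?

Voters preferring C to B: 7; preferring B to C: 15.
B wins the head-to-head.

B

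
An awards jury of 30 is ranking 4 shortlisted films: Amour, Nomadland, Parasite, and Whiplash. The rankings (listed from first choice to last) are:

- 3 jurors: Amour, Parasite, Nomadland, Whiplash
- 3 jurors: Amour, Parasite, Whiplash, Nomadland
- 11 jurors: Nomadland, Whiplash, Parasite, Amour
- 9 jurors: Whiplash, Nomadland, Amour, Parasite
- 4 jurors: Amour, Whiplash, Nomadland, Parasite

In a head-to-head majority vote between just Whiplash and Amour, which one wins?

Whiplash

Voters preferring Whiplash to Amour: 20; preferring Amour to Whiplash: 10.
Whiplash wins the head-to-head.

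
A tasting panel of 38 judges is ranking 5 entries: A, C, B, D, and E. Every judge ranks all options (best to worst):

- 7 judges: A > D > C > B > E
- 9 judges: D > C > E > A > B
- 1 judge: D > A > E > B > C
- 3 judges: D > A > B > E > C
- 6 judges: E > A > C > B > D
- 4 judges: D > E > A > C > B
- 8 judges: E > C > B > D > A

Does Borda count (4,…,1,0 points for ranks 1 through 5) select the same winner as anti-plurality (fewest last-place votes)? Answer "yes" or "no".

Borda — scores: A 75, C 81, B 36, D 97, E 91. Winner: D.
Anti-plurality — last-place votes: A 8, C 4, B 13, D 6, E 7. Winner: C.
The two methods disagree.

no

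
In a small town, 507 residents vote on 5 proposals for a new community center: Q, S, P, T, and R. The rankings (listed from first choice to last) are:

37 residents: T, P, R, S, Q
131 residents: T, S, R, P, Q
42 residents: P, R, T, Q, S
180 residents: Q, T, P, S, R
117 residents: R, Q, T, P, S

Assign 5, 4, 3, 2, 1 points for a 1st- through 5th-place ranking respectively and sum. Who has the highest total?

T

Q: 37·1 + 131·1 + 42·2 + 180·5 + 117·4 = 1620
S: 37·2 + 131·4 + 42·1 + 180·2 + 117·1 = 1117
P: 37·4 + 131·2 + 42·5 + 180·3 + 117·2 = 1394
T: 37·5 + 131·5 + 42·3 + 180·4 + 117·3 = 2037
R: 37·3 + 131·3 + 42·4 + 180·1 + 117·5 = 1437
T has the highest Borda score (2037).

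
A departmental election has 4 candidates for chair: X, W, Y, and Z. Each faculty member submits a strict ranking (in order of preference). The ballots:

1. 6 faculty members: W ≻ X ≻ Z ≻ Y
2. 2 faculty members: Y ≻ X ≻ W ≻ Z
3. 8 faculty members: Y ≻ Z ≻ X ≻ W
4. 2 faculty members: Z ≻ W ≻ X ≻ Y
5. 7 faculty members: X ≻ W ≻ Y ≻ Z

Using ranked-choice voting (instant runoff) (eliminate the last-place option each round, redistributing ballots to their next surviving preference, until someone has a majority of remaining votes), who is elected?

W

Round 1: X 7, W 6, Y 10, Z 2. Eliminate Z.
Round 2: X 7, W 8, Y 10. Eliminate X.
Round 3: W 15, Y 10. W has a majority.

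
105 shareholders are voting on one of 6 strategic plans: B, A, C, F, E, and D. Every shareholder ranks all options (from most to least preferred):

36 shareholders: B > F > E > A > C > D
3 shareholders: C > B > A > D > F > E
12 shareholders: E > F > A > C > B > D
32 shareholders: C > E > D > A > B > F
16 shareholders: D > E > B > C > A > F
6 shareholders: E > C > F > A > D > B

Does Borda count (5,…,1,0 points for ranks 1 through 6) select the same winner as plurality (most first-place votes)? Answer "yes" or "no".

Borda — scores: B 284, A 209, C 291, F 213, E 390, D 188. Winner: E.
Plurality — first-place votes: B 36, A 0, C 35, F 0, E 18, D 16. Winner: B.
The two methods disagree.

no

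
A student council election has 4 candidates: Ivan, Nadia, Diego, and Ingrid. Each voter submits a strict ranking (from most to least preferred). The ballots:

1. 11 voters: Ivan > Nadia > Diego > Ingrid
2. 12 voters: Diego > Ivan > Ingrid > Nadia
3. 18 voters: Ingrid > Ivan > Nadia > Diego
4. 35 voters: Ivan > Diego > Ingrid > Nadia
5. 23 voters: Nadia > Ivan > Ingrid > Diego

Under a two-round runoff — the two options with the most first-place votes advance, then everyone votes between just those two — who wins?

Round 1 first-place votes: Ivan 46, Nadia 23, Diego 12, Ingrid 18.
Ivan and Nadia advance.
Runoff: Ivan is preferred to Nadia by 76 voters; Nadia by 23.
Ivan wins the runoff.

Ivan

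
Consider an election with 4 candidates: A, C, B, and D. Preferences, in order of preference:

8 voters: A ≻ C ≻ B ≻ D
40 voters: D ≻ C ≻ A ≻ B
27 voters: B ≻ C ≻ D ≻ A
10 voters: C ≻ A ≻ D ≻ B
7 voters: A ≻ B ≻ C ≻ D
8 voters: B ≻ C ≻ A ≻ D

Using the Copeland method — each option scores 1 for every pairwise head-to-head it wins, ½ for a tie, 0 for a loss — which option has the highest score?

C

A: beats B; loses to C and D → score 1.
C: beats A, B, and D → score 3.
B: ties D; loses to A and C → score 0.5.
D: beats A; ties B; loses to C → score 1.5.
C has the best pairwise record.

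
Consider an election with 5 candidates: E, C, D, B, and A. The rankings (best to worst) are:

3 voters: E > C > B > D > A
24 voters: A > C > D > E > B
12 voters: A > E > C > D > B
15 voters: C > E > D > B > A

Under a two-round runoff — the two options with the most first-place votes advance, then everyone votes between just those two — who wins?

A

Round 1 first-place votes: E 3, C 15, D 0, B 0, A 36.
A and C advance.
Runoff: A is preferred to C by 36 voters; C by 18.
A wins the runoff.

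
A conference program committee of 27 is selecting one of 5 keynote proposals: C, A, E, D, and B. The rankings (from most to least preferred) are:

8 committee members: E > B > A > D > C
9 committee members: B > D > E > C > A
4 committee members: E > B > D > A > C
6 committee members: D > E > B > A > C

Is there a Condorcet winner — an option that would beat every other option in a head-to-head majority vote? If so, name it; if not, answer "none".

Checking pairwise contests:
A beats C 18–9.
E beats A 27–0.
D beats E 15–12.
B beats D 21–6.
E beats B 18–9.
Every option loses at least one head-to-head, so there is no Condorcet winner.

none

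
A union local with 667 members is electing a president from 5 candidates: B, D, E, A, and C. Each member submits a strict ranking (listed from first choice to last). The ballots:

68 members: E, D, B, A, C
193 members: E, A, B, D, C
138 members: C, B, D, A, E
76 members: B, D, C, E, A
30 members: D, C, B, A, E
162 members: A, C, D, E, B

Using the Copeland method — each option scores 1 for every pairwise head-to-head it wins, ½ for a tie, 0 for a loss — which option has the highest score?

A

B: beats D and C; loses to E and A → score 2.
D: beats E and C; loses to B and A → score 2.
E: beats B and A; loses to D and C → score 2.
A: beats B, D, and C; loses to E → score 3.
C: beats E; loses to B, D, and A → score 1.
A has the best pairwise record.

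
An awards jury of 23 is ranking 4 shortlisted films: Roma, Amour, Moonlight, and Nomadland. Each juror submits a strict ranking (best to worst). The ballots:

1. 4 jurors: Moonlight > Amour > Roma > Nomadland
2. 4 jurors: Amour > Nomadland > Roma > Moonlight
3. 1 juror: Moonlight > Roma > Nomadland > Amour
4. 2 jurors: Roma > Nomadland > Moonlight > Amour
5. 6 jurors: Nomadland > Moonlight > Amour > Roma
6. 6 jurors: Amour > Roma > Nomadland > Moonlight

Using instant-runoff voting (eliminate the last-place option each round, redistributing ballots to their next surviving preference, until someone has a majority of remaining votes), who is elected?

Amour

Round 1: Roma 2, Amour 10, Moonlight 5, Nomadland 6. Eliminate Roma.
Round 2: Amour 10, Moonlight 5, Nomadland 8. Eliminate Moonlight.
Round 3: Amour 14, Nomadland 9. Amour has a majority.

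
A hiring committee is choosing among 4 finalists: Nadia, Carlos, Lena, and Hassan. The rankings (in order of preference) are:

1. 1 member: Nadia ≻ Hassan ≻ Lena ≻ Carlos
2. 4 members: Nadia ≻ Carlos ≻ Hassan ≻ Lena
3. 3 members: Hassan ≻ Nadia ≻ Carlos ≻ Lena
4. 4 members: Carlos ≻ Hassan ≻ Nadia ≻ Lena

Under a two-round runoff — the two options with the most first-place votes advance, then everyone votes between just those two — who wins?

Nadia

Round 1 first-place votes: Nadia 5, Carlos 4, Lena 0, Hassan 3.
Nadia and Carlos advance.
Runoff: Nadia is preferred to Carlos by 8 voters; Carlos by 4.
Nadia wins the runoff.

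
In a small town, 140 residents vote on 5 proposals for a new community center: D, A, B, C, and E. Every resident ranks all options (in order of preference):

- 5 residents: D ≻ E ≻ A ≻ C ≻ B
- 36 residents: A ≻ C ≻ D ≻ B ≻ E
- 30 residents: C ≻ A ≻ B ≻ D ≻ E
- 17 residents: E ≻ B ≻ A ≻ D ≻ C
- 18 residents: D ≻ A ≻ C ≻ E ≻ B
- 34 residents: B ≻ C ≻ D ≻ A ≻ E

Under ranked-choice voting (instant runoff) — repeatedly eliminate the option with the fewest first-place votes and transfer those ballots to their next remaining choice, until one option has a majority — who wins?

A

Round 1: D 23, A 36, B 34, C 30, E 17. Eliminate E.
Round 2: D 23, A 36, B 51, C 30. Eliminate D.
Round 3: A 59, B 51, C 30. Eliminate C.
Round 4: A 89, B 51. A has a majority.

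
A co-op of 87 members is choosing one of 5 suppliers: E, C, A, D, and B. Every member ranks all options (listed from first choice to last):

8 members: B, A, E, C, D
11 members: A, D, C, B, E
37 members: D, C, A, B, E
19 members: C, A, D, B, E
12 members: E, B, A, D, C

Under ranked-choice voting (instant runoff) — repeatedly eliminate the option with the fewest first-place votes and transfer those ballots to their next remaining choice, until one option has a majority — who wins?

Round 1: E 12, C 19, A 11, D 37, B 8. Eliminate B.
Round 2: E 12, C 19, A 19, D 37. Eliminate E.
Round 3: C 19, A 31, D 37. Eliminate C.
Round 4: A 50, D 37. A has a majority.

A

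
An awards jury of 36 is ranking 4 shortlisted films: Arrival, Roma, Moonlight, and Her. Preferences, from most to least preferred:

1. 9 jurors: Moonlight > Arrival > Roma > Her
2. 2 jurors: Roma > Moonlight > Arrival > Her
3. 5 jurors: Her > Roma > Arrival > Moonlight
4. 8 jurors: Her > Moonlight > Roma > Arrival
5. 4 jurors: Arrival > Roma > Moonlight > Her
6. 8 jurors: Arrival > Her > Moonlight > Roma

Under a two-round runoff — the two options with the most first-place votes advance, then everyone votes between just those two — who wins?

Arrival

Round 1 first-place votes: Arrival 12, Roma 2, Moonlight 9, Her 13.
Her and Arrival advance.
Runoff: Her is preferred to Arrival by 13 voters; Arrival by 23.
Arrival wins the runoff.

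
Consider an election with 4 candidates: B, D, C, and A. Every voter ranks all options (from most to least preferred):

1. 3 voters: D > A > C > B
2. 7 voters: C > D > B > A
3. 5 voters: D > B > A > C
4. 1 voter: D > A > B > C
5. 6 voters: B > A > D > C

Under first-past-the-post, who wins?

D

First-place votes: B 6, D 9, C 7, A 0.
D has the most first-place votes.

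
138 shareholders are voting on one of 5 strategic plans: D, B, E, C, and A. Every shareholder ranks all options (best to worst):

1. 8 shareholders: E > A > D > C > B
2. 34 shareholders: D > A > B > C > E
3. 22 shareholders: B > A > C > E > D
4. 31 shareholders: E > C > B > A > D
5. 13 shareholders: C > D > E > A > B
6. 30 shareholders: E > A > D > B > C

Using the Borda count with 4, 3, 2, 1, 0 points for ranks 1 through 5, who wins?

A

D: 8·2 + 34·4 + 22·0 + 31·0 + 13·3 + 30·2 = 251
B: 8·0 + 34·2 + 22·4 + 31·2 + 13·0 + 30·1 = 248
E: 8·4 + 34·0 + 22·1 + 31·4 + 13·2 + 30·4 = 324
C: 8·1 + 34·1 + 22·2 + 31·3 + 13·4 + 30·0 = 231
A: 8·3 + 34·3 + 22·3 + 31·1 + 13·1 + 30·3 = 326
A has the highest Borda score (326).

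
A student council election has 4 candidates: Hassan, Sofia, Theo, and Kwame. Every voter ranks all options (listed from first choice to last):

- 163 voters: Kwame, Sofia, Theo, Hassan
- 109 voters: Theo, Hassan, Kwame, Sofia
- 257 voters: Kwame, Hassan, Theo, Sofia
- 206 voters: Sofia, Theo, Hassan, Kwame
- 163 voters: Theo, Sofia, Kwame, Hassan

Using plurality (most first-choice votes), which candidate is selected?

First-place votes: Hassan 0, Sofia 206, Theo 272, Kwame 420.
Kwame has the most first-place votes.

Kwame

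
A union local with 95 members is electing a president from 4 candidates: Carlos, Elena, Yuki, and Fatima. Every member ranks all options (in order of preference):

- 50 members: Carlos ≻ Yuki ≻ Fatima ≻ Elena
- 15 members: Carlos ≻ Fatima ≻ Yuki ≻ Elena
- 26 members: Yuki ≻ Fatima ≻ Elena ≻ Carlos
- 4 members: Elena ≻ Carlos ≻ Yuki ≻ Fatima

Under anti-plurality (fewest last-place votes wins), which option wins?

Yuki

Last-place votes: Carlos 26, Elena 65, Yuki 0, Fatima 4.
Yuki is ranked last by the fewest voters, so Yuki wins.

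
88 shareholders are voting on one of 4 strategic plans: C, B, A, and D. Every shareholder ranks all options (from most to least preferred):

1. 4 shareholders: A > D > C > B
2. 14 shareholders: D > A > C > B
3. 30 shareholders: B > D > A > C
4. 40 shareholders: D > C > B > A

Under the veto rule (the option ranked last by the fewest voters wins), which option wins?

D

Last-place votes: C 30, B 18, A 40, D 0.
D is ranked last by the fewest voters, so D wins.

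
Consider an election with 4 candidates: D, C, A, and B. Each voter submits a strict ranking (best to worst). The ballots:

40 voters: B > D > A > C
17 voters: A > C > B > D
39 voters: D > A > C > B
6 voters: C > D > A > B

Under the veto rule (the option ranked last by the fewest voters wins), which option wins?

A

Last-place votes: D 17, C 40, A 0, B 45.
A is ranked last by the fewest voters, so A wins.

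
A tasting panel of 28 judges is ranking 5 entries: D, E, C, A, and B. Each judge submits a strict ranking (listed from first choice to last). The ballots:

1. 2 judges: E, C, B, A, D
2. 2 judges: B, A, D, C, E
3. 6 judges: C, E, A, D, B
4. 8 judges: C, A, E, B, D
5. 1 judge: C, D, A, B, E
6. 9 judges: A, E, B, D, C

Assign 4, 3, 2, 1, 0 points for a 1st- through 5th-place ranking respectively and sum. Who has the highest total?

A

D: 2·0 + 2·2 + 6·1 + 8·0 + 1·3 + 9·1 = 22
E: 2·4 + 2·0 + 6·3 + 8·2 + 1·0 + 9·3 = 69
C: 2·3 + 2·1 + 6·4 + 8·4 + 1·4 + 9·0 = 68
A: 2·1 + 2·3 + 6·2 + 8·3 + 1·2 + 9·4 = 82
B: 2·2 + 2·4 + 6·0 + 8·1 + 1·1 + 9·2 = 39
A has the highest Borda score (82).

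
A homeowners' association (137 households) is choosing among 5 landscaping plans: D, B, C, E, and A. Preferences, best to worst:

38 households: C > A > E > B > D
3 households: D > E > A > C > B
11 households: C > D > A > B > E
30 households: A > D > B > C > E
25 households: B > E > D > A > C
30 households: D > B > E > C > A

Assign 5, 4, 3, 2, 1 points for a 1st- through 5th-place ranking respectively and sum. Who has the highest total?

D: 38·1 + 3·5 + 11·4 + 30·4 + 25·3 + 30·5 = 442
B: 38·2 + 3·1 + 11·2 + 30·3 + 25·5 + 30·4 = 436
C: 38·5 + 3·2 + 11·5 + 30·2 + 25·1 + 30·2 = 396
E: 38·3 + 3·4 + 11·1 + 30·1 + 25·4 + 30·3 = 357
A: 38·4 + 3·3 + 11·3 + 30·5 + 25·2 + 30·1 = 424
D has the highest Borda score (442).

D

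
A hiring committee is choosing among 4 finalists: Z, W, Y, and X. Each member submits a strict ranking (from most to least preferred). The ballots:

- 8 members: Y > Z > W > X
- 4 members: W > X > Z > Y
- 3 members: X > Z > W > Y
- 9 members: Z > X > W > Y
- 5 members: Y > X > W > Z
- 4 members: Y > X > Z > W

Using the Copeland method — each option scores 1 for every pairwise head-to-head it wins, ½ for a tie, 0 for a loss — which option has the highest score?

Z: beats W and X; loses to Y → score 2.
W: loses to Z, Y, and X → score 0.
Y: beats Z, W, and X → score 3.
X: beats W; loses to Z and Y → score 1.
Y has the best pairwise record.

Y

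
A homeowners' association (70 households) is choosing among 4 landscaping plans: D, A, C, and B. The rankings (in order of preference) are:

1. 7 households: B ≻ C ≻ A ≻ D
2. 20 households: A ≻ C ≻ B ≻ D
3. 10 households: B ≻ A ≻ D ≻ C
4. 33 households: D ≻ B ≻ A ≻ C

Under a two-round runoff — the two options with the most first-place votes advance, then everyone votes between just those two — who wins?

Round 1 first-place votes: D 33, A 20, C 0, B 17.
D and A advance.
Runoff: D is preferred to A by 33 voters; A by 37.
A wins the runoff.

A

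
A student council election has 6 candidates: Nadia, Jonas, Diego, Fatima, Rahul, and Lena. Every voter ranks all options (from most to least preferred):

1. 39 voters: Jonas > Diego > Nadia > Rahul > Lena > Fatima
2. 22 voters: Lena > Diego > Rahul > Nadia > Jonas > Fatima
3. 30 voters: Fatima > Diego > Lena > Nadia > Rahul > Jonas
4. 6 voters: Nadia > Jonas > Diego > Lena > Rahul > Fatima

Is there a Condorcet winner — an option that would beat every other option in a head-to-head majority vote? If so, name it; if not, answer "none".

Diego

Diego vs Nadia: 91–6 for Diego.
Diego vs Jonas: 52–45 for Diego.
Diego vs Fatima: 67–30 for Diego.
Diego vs Rahul: 97–0 for Diego.
Diego vs Lena: 75–22 for Diego.
Diego beats every other option head-to-head.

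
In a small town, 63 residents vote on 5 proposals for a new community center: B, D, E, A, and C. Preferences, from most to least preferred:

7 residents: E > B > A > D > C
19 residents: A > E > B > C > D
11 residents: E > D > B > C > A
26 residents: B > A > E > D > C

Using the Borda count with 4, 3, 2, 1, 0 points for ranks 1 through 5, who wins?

B: 7·3 + 19·2 + 11·2 + 26·4 = 185
D: 7·1 + 19·0 + 11·3 + 26·1 = 66
E: 7·4 + 19·3 + 11·4 + 26·2 = 181
A: 7·2 + 19·4 + 11·0 + 26·3 = 168
C: 7·0 + 19·1 + 11·1 + 26·0 = 30
B has the highest Borda score (185).

B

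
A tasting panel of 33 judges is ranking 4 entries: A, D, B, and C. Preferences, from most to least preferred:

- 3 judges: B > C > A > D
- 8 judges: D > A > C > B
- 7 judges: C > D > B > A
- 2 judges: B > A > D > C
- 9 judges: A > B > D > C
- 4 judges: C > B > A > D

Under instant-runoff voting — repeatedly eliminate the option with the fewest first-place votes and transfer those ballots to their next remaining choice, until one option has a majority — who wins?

A

Round 1: A 9, D 8, B 5, C 11. Eliminate B.
Round 2: A 11, D 8, C 14. Eliminate D.
Round 3: A 19, C 14. A has a majority.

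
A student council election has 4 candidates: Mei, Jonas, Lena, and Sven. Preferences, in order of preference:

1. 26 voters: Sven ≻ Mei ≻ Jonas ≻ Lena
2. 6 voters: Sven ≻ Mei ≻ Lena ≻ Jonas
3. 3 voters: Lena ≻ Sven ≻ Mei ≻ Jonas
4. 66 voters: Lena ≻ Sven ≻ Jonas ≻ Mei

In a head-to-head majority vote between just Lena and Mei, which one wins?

Lena

Voters preferring Lena to Mei: 69; preferring Mei to Lena: 32.
Lena wins the head-to-head.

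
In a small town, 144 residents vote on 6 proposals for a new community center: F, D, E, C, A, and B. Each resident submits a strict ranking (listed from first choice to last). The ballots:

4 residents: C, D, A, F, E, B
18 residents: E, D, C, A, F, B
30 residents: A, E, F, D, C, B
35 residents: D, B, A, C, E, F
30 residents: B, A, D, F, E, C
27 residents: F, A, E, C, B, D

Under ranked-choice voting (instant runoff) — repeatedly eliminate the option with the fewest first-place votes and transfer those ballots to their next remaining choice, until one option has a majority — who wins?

A

Round 1: F 27, D 35, E 18, C 4, A 30, B 30. Eliminate C.
Round 2: F 27, D 39, E 18, A 30, B 30. Eliminate E.
Round 3: F 27, D 57, A 30, B 30. Eliminate F.
Round 4: D 57, A 57, B 30. Eliminate B.
Round 5: D 57, A 87. A has a majority.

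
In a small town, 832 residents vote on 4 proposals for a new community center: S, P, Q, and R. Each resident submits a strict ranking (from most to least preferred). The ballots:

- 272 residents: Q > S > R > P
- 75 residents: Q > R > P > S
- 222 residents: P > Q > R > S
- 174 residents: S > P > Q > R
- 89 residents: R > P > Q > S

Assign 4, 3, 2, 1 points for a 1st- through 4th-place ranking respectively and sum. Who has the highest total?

Q

S: 272·3 + 75·1 + 222·1 + 174·4 + 89·1 = 1898
P: 272·1 + 75·2 + 222·4 + 174·3 + 89·3 = 2099
Q: 272·4 + 75·4 + 222·3 + 174·2 + 89·2 = 2580
R: 272·2 + 75·3 + 222·2 + 174·1 + 89·4 = 1743
Q has the highest Borda score (2580).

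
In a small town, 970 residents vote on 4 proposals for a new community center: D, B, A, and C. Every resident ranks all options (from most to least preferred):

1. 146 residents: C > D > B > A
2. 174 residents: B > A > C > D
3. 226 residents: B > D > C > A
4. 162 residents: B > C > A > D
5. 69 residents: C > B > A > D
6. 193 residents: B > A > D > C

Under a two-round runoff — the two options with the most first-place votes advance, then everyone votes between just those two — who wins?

B

Round 1 first-place votes: D 0, B 755, A 0, C 215.
B and C advance.
Runoff: B is preferred to C by 755 voters; C by 215.
B wins the runoff.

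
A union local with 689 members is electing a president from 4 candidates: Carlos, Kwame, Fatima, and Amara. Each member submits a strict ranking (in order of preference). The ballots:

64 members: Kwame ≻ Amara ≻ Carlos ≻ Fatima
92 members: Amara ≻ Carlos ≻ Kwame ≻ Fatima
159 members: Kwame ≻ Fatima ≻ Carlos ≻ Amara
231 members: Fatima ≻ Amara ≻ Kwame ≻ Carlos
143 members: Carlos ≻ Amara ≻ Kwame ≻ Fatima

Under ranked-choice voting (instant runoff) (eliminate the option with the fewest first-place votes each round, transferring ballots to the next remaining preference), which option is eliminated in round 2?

Kwame

Round 1: Carlos 143, Kwame 223, Fatima 231, Amara 92. Eliminate Amara.
Round 2: Carlos 235, Kwame 223, Fatima 231. Eliminate Kwame.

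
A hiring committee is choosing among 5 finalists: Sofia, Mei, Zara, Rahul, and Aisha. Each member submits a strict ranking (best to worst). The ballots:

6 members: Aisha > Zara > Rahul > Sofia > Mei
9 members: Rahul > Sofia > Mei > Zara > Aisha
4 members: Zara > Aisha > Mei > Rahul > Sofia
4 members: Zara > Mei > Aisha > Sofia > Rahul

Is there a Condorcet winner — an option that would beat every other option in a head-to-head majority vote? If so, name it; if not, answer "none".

Zara

Zara vs Sofia: 14–9 for Zara.
Zara vs Mei: 14–9 for Zara.
Zara vs Rahul: 14–9 for Zara.
Zara vs Aisha: 17–6 for Zara.
Zara beats every other option head-to-head.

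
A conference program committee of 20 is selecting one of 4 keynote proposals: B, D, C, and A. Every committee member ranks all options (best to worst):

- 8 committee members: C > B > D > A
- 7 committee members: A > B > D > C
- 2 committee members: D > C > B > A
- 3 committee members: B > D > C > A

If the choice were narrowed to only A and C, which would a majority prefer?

Voters preferring A to C: 7; preferring C to A: 13.
C wins the head-to-head.

C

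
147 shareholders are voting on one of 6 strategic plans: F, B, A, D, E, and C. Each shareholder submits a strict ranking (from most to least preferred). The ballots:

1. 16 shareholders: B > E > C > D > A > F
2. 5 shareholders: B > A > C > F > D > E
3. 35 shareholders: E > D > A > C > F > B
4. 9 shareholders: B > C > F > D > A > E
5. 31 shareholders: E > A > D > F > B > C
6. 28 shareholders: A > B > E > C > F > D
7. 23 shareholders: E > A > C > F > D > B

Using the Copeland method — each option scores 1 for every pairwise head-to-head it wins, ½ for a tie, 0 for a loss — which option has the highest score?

E

F: beats B; loses to A, D, E, and C → score 1.
B: beats C; loses to F, A, D, and E → score 1.
A: beats F, B, D, and C; loses to E → score 4.
D: beats F and B; loses to A, E, and C → score 2.
E: beats F, B, A, D, and C → score 5.
C: beats F and D; loses to B, A, and E → score 2.
E has the best pairwise record.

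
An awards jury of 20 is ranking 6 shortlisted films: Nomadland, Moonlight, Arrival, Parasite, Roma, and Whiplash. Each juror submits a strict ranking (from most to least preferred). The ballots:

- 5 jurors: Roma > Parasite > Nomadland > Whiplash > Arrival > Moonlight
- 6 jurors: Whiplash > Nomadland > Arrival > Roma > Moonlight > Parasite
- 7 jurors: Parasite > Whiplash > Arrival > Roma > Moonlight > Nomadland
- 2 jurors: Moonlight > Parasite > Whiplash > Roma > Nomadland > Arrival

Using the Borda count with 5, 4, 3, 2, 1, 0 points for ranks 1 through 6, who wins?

Nomadland: 5·3 + 6·4 + 7·0 + 2·1 = 41
Moonlight: 5·0 + 6·1 + 7·1 + 2·5 = 23
Arrival: 5·1 + 6·3 + 7·3 + 2·0 = 44
Parasite: 5·4 + 6·0 + 7·5 + 2·4 = 63
Roma: 5·5 + 6·2 + 7·2 + 2·2 = 55
Whiplash: 5·2 + 6·5 + 7·4 + 2·3 = 74
Whiplash has the highest Borda score (74).

Whiplash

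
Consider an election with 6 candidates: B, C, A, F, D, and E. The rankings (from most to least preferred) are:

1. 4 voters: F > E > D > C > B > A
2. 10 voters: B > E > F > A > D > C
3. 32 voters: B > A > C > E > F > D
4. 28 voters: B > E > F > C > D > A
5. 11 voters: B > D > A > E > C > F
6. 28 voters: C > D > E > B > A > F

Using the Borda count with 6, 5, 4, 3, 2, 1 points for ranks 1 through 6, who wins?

B: 4·2 + 10·6 + 32·6 + 28·6 + 11·6 + 28·3 = 578
C: 4·3 + 10·1 + 32·4 + 28·3 + 11·2 + 28·6 = 424
A: 4·1 + 10·3 + 32·5 + 28·1 + 11·4 + 28·2 = 322
F: 4·6 + 10·4 + 32·2 + 28·4 + 11·1 + 28·1 = 279
D: 4·4 + 10·2 + 32·1 + 28·2 + 11·5 + 28·5 = 319
E: 4·5 + 10·5 + 32·3 + 28·5 + 11·3 + 28·4 = 451
B has the highest Borda score (578).

B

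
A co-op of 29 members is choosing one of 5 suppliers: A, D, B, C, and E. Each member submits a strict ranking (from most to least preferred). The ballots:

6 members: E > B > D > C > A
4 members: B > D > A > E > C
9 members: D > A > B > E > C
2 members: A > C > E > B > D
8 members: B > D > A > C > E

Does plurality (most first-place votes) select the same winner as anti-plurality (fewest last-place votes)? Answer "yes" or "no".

yes

Plurality — first-place votes: A 2, D 9, B 12, C 0, E 6. Winner: B.
Anti-plurality — last-place votes: A 6, D 2, B 0, C 13, E 8. Winner: B.
The two methods agree.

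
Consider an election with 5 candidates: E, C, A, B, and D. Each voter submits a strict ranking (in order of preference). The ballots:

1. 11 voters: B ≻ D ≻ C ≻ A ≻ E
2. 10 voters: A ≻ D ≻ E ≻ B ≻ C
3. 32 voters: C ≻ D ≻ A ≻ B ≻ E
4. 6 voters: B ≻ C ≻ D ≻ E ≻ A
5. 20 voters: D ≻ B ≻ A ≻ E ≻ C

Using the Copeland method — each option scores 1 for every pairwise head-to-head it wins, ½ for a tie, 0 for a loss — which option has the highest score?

E: loses to C, A, B, and D → score 0.
C: beats E and A; loses to B and D → score 2.
A: beats E and B; loses to C and D → score 2.
B: beats E and C; loses to A and D → score 2.
D: beats E, C, A, and B → score 4.
D has the best pairwise record.

D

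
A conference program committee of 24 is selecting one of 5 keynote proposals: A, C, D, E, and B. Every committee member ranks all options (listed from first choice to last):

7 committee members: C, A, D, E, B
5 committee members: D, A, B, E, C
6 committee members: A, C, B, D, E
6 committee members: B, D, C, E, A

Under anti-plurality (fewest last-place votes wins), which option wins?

Last-place votes: A 6, C 5, D 0, E 6, B 7.
D is ranked last by the fewest voters, so D wins.

D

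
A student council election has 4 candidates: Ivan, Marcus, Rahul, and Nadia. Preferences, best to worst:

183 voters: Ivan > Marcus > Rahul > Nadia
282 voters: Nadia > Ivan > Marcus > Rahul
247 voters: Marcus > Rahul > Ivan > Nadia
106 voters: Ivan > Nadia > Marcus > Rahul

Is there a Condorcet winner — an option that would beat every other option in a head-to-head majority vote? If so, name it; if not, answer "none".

Ivan

Ivan vs Marcus: 571–247 for Ivan.
Ivan vs Rahul: 571–247 for Ivan.
Ivan vs Nadia: 536–282 for Ivan.
Ivan beats every other option head-to-head.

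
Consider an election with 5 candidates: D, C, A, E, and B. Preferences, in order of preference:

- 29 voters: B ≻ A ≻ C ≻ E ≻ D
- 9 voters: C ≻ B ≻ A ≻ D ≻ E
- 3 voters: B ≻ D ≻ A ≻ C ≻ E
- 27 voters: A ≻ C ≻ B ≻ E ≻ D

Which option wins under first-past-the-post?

First-place votes: D 0, C 9, A 27, E 0, B 32.
B has the most first-place votes.

B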